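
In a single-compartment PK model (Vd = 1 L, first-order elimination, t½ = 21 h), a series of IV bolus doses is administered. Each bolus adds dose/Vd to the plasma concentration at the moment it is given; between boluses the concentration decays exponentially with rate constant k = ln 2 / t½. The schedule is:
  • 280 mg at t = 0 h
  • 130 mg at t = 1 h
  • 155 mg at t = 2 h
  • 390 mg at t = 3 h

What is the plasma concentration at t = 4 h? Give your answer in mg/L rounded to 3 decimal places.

885.548 mg/L

k = ln 2 / 21 = 0.03301 per h
Dose 1 (280 mg at t=0 h): 280·exp(−0.03301·4) = 245.369 mg/L
Dose 2 (130 mg at t=1 h): 130·exp(−0.03301·3) = 117.744 mg/L
Dose 3 (155 mg at t=2 h): 155·exp(−0.03301·2) = 145.098 mg/L
Dose 4 (390 mg at t=3 h): 390·exp(−0.03301·1) = 377.337 mg/L
C(4) = 245.369 + 117.744 + 145.098 + 377.337 = 885.548 mg/L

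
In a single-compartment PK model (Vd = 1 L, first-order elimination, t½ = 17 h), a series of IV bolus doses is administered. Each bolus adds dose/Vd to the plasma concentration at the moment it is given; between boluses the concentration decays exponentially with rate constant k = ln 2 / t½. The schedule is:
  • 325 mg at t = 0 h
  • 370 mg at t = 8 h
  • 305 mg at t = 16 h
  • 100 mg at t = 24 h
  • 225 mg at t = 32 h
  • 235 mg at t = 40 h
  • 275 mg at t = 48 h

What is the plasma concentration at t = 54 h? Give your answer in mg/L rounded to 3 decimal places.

k = ln 2 / 17 = 0.04077 per h
Dose 1 (325 mg at t=0 h): 325·exp(−0.04077·54) = 35.948 mg/L
Dose 2 (370 mg at t=8 h): 370·exp(−0.04077·46) = 56.709 mg/L
Dose 3 (305 mg at t=16 h): 305·exp(−0.04077·38) = 64.775 mg/L
Dose 4 (100 mg at t=24 h): 100·exp(−0.04077·30) = 29.429 mg/L
Dose 5 (225 mg at t=32 h): 225·exp(−0.04077·22) = 91.752 mg/L
Dose 6 (235 mg at t=40 h): 235·exp(−0.04077·14) = 132.789 mg/L
Dose 7 (275 mg at t=48 h): 275·exp(−0.04077·6) = 215.321 mg/L
C(54) = 35.948 + 56.709 + 64.775 + 29.429 + 91.752 + 132.789 + 215.321 = 626.722 mg/L

626.722 mg/L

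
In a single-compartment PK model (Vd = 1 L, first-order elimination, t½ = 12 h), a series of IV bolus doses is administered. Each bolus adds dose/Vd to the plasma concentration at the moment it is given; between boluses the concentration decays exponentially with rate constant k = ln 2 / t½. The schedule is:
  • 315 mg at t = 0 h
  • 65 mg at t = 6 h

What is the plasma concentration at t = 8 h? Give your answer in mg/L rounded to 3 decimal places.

256.346 mg/L

k = ln 2 / 12 = 0.05776 per h
Dose 1 (315 mg at t=0 h): 315·exp(−0.05776·8) = 198.438 mg/L
Dose 2 (65 mg at t=6 h): 65·exp(−0.05776·2) = 57.908 mg/L
C(8) = 198.438 + 57.908 = 256.346 mg/L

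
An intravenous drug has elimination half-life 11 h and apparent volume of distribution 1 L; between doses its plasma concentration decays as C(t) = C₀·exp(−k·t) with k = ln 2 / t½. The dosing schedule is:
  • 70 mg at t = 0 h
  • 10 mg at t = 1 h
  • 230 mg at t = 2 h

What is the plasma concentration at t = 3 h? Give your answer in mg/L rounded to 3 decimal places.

k = ln 2 / 11 = 0.06301 per h
Dose 1 (70 mg at t=0 h): 70·exp(−0.06301·3) = 57.943 mg/L
Dose 2 (10 mg at t=1 h): 10·exp(−0.06301·2) = 8.816 mg/L
Dose 3 (230 mg at t=2 h): 230·exp(−0.06301·1) = 215.954 mg/L
C(3) = 57.943 + 8.816 + 215.954 = 282.713 mg/L

282.713 mg/L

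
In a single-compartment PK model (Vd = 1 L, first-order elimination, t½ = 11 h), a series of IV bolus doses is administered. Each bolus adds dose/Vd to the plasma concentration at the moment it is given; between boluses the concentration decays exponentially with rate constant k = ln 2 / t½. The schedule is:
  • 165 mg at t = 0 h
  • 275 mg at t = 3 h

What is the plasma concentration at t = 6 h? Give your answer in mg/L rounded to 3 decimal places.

340.686 mg/L

k = ln 2 / 11 = 0.06301 per h
Dose 1 (165 mg at t=0 h): 165·exp(−0.06301·6) = 113.054 mg/L
Dose 2 (275 mg at t=3 h): 275·exp(−0.06301·3) = 227.632 mg/L
C(6) = 113.054 + 227.632 = 340.686 mg/L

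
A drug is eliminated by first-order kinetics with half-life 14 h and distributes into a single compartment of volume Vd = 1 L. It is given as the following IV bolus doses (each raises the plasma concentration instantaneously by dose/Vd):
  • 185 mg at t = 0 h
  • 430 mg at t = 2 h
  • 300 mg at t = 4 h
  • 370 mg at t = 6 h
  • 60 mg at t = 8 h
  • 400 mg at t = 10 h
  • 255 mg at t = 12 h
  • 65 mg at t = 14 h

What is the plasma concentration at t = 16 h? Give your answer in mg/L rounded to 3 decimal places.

k = ln 2 / 14 = 0.04951 per h
Dose 1 (185 mg at t=0 h): 185·exp(−0.04951·16) = 83.779 mg/L
Dose 2 (430 mg at t=2 h): 430·exp(−0.04951·14) = 215.000 mg/L
Dose 3 (300 mg at t=4 h): 300·exp(−0.04951·12) = 165.613 mg/L
Dose 4 (370 mg at t=6 h): 370·exp(−0.04951·10) = 225.518 mg/L
Dose 5 (60 mg at t=8 h): 60·exp(−0.04951·8) = 40.377 mg/L
Dose 6 (400 mg at t=10 h): 400·exp(−0.04951·6) = 297.199 mg/L
Dose 7 (255 mg at t=12 h): 255·exp(−0.04951·4) = 209.186 mg/L
Dose 8 (65 mg at t=14 h): 65·exp(−0.04951·2) = 58.872 mg/L
C(16) = 83.779 + 215.000 + 165.613 + 225.518 + 40.377 + 297.199 + 209.186 + 58.872 = 1295.544 mg/L

1295.544 mg/L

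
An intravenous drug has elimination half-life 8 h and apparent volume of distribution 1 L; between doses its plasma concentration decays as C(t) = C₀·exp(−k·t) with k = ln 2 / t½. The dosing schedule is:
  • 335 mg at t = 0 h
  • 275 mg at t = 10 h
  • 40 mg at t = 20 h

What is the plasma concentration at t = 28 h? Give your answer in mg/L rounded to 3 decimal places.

107.422 mg/L

k = ln 2 / 8 = 0.08664 per h
Dose 1 (335 mg at t=0 h): 335·exp(−0.08664·28) = 29.610 mg/L
Dose 2 (275 mg at t=10 h): 275·exp(−0.08664·18) = 57.812 mg/L
Dose 3 (40 mg at t=20 h): 40·exp(−0.08664·8) = 20.000 mg/L
C(28) = 29.610 + 57.812 + 20.000 = 107.422 mg/L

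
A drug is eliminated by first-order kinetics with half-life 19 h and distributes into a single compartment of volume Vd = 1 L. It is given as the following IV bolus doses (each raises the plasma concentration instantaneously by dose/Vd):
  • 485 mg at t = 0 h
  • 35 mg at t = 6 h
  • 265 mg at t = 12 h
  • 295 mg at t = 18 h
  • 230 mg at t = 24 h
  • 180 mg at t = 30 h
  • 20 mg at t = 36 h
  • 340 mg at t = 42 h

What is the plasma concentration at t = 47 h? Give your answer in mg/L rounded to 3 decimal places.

764.379 mg/L

k = ln 2 / 19 = 0.03648 per h
Dose 1 (485 mg at t=0 h): 485·exp(−0.03648·47) = 87.315 mg/L
Dose 2 (35 mg at t=6 h): 35·exp(−0.03648·41) = 7.843 mg/L
Dose 3 (265 mg at t=12 h): 265·exp(−0.03648·35) = 73.912 mg/L
Dose 4 (295 mg at t=18 h): 295·exp(−0.03648·29) = 102.413 mg/L
Dose 5 (230 mg at t=24 h): 230·exp(−0.03648·23) = 99.386 mg/L
Dose 6 (180 mg at t=30 h): 180·exp(−0.03648·17) = 96.812 mg/L
Dose 7 (20 mg at t=36 h): 20·exp(−0.03648·11) = 13.389 mg/L
Dose 8 (340 mg at t=42 h): 340·exp(−0.03648·5) = 283.309 mg/L
C(47) = 87.315 + 7.843 + 73.912 + 102.413 + 99.386 + 96.812 + 13.389 + 283.309 = 764.379 mg/L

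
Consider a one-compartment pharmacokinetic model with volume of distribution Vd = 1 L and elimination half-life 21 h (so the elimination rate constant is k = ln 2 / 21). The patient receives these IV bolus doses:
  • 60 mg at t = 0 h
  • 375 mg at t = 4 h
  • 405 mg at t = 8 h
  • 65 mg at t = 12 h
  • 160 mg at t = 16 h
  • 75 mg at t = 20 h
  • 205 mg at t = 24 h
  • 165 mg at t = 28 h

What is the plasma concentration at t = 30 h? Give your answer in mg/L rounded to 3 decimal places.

890.410 mg/L

k = ln 2 / 21 = 0.03301 per h
Dose 1 (60 mg at t=0 h): 60·exp(−0.03301·30) = 22.290 mg/L
Dose 2 (375 mg at t=4 h): 375·exp(−0.03301·26) = 158.974 mg/L
Dose 3 (405 mg at t=8 h): 405·exp(−0.03301·22) = 195.925 mg/L
Dose 4 (65 mg at t=12 h): 65·exp(−0.03301·18) = 35.883 mg/L
Dose 5 (160 mg at t=16 h): 160·exp(−0.03301·14) = 100.794 mg/L
Dose 6 (75 mg at t=20 h): 75·exp(−0.03301·10) = 53.916 mg/L
Dose 7 (205 mg at t=24 h): 205·exp(−0.03301·6) = 168.169 mg/L
Dose 8 (165 mg at t=28 h): 165·exp(−0.03301·2) = 154.459 mg/L
C(30) = 22.290 + 158.974 + 195.925 + 35.883 + 100.794 + 53.916 + 168.169 + 154.459 = 890.410 mg/L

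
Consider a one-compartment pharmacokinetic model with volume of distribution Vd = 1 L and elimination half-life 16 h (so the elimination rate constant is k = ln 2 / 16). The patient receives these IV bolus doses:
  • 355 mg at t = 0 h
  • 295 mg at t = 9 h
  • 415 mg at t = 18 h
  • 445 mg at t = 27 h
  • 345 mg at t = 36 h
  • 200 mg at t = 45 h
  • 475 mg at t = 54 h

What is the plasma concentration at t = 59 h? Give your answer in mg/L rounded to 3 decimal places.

861.789 mg/L

k = ln 2 / 16 = 0.04332 per h
Dose 1 (355 mg at t=0 h): 355·exp(−0.04332·59) = 27.554 mg/L
Dose 2 (295 mg at t=9 h): 295·exp(−0.04332·50) = 33.815 mg/L
Dose 3 (415 mg at t=18 h): 415·exp(−0.04332·41) = 70.252 mg/L
Dose 4 (445 mg at t=27 h): 445·exp(−0.04332·32) = 111.250 mg/L
Dose 5 (345 mg at t=36 h): 345·exp(−0.04332·23) = 127.376 mg/L
Dose 6 (200 mg at t=45 h): 200·exp(−0.04332·14) = 109.051 mg/L
Dose 7 (475 mg at t=54 h): 475·exp(−0.04332·5) = 382.491 mg/L
C(59) = 27.554 + 33.815 + 70.252 + 111.250 + 127.376 + 109.051 + 382.491 = 861.789 mg/L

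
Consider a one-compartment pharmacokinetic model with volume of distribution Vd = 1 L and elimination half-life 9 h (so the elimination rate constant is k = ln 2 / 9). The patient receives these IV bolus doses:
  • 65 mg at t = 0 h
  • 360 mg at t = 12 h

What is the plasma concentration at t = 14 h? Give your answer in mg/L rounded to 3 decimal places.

330.721 mg/L

k = ln 2 / 9 = 0.07702 per h
Dose 1 (65 mg at t=0 h): 65·exp(−0.07702·14) = 22.113 mg/L
Dose 2 (360 mg at t=12 h): 360·exp(−0.07702·2) = 308.608 mg/L
C(14) = 22.113 + 308.608 = 330.721 mg/L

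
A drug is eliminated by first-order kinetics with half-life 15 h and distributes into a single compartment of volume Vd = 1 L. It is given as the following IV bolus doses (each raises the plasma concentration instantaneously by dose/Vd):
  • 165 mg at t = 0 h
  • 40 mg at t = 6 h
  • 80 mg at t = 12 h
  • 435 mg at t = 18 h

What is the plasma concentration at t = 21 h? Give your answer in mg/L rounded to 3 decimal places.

513.993 mg/L

k = ln 2 / 15 = 0.04621 per h
Dose 1 (165 mg at t=0 h): 165·exp(−0.04621·21) = 62.523 mg/L
Dose 2 (40 mg at t=6 h): 40·exp(−0.04621·15) = 20.000 mg/L
Dose 3 (80 mg at t=12 h): 80·exp(−0.04621·9) = 52.780 mg/L
Dose 4 (435 mg at t=18 h): 435·exp(−0.04621·3) = 378.689 mg/L
C(21) = 62.523 + 20.000 + 52.780 + 378.689 = 513.993 mg/L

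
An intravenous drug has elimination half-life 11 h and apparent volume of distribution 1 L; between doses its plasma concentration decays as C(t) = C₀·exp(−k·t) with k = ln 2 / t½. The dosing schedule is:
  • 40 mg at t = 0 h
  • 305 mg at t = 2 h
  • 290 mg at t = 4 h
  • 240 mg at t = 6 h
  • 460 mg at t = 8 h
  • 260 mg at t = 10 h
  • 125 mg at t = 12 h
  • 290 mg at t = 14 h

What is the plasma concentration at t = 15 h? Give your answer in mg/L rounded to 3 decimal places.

1292.529 mg/L

k = ln 2 / 11 = 0.06301 per h
Dose 1 (40 mg at t=0 h): 40·exp(−0.06301·15) = 15.544 mg/L
Dose 2 (305 mg at t=2 h): 305·exp(−0.06301·13) = 134.443 mg/L
Dose 3 (290 mg at t=4 h): 290·exp(−0.06301·11) = 145.000 mg/L
Dose 4 (240 mg at t=6 h): 240·exp(−0.06301·9) = 136.118 mg/L
Dose 5 (460 mg at t=8 h): 460·exp(−0.06301·7) = 295.933 mg/L
Dose 6 (260 mg at t=10 h): 260·exp(−0.06301·5) = 189.732 mg/L
Dose 7 (125 mg at t=12 h): 125·exp(−0.06301·3) = 103.469 mg/L
Dose 8 (290 mg at t=14 h): 290·exp(−0.06301·1) = 272.290 mg/L
C(15) = 15.544 + 134.443 + 145.000 + 136.118 + 295.933 + 189.732 + 103.469 + 272.290 = 1292.529 mg/L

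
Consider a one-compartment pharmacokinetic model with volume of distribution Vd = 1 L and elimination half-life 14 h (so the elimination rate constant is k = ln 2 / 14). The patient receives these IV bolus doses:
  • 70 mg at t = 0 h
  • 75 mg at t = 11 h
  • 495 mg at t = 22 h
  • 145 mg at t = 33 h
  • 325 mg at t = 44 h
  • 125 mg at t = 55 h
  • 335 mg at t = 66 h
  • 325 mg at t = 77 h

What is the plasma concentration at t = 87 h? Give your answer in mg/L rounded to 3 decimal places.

k = ln 2 / 14 = 0.04951 per h
Dose 1 (70 mg at t=0 h): 70·exp(−0.04951·87) = 0.943 mg/L
Dose 2 (75 mg at t=11 h): 75·exp(−0.04951·76) = 1.741 mg/L
Dose 3 (495 mg at t=22 h): 495·exp(−0.04951·65) = 19.814 mg/L
Dose 4 (145 mg at t=33 h): 145·exp(−0.04951·54) = 10.006 mg/L
Dose 5 (325 mg at t=44 h): 325·exp(−0.04951·43) = 38.663 mg/L
Dose 6 (125 mg at t=55 h): 125·exp(−0.04951·32) = 25.635 mg/L
Dose 7 (335 mg at t=66 h): 335·exp(−0.04951·21) = 118.440 mg/L
Dose 8 (325 mg at t=77 h): 325·exp(−0.04951·10) = 198.090 mg/L
C(87) = 0.943 + 1.741 + 19.814 + 10.006 + 38.663 + 25.635 + 118.440 + 198.090 = 413.332 mg/L

413.332 mg/L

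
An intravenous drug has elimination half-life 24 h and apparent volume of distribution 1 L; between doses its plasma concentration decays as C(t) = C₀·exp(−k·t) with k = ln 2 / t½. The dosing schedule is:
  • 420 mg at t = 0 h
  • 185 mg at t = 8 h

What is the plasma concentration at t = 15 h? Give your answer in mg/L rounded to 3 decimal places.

k = ln 2 / 24 = 0.02888 per h
Dose 1 (420 mg at t=0 h): 420·exp(−0.02888·15) = 272.336 mg/L
Dose 2 (185 mg at t=8 h): 185·exp(−0.02888·7) = 151.137 mg/L
C(15) = 272.336 + 151.137 = 423.473 mg/L

423.473 mg/L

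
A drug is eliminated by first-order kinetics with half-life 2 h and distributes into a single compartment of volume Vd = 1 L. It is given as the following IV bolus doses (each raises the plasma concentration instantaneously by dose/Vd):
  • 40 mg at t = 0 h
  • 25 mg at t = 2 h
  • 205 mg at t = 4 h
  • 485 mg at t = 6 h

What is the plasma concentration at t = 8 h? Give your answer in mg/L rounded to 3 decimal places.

k = ln 2 / 2 = 0.34657 per h
Dose 1 (40 mg at t=0 h): 40·exp(−0.34657·8) = 2.500 mg/L
Dose 2 (25 mg at t=2 h): 25·exp(−0.34657·6) = 3.125 mg/L
Dose 3 (205 mg at t=4 h): 205·exp(−0.34657·4) = 51.250 mg/L
Dose 4 (485 mg at t=6 h): 485·exp(−0.34657·2) = 242.500 mg/L
C(8) = 2.500 + 3.125 + 51.250 + 242.500 = 299.375 mg/L

299.375 mg/L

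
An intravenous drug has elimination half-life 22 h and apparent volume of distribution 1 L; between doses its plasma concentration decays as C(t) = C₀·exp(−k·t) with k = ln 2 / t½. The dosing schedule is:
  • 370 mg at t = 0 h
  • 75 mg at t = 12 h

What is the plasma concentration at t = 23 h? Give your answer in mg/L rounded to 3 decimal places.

232.295 mg/L

k = ln 2 / 22 = 0.03151 per h
Dose 1 (370 mg at t=0 h): 370·exp(−0.03151·23) = 179.262 mg/L
Dose 2 (75 mg at t=12 h): 75·exp(−0.03151·11) = 53.033 mg/L
C(23) = 179.262 + 53.033 = 232.295 mg/L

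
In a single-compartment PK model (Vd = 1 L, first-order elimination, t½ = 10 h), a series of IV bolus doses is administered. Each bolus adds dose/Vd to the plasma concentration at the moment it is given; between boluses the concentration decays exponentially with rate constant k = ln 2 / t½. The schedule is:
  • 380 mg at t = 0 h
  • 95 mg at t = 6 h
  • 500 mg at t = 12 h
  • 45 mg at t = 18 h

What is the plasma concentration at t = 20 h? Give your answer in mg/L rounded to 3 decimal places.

k = ln 2 / 10 = 0.06931 per h
Dose 1 (380 mg at t=0 h): 380·exp(−0.06931·20) = 95.000 mg/L
Dose 2 (95 mg at t=6 h): 95·exp(−0.06931·14) = 35.998 mg/L
Dose 3 (500 mg at t=12 h): 500·exp(−0.06931·8) = 287.175 mg/L
Dose 4 (45 mg at t=18 h): 45·exp(−0.06931·2) = 39.175 mg/L
C(20) = 95.000 + 35.998 + 287.175 + 39.175 = 457.348 mg/L

457.348 mg/L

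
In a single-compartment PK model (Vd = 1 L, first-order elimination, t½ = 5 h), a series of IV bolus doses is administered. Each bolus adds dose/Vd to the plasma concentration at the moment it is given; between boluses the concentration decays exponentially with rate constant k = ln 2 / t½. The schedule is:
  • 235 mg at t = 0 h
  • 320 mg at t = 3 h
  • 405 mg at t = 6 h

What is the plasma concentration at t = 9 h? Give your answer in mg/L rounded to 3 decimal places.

473.974 mg/L

k = ln 2 / 5 = 0.13863 per h
Dose 1 (235 mg at t=0 h): 235·exp(−0.13863·9) = 67.486 mg/L
Dose 2 (320 mg at t=3 h): 320·exp(−0.13863·6) = 139.288 mg/L
Dose 3 (405 mg at t=6 h): 405·exp(−0.13863·3) = 267.200 mg/L
C(9) = 67.486 + 139.288 + 267.200 = 473.974 mg/L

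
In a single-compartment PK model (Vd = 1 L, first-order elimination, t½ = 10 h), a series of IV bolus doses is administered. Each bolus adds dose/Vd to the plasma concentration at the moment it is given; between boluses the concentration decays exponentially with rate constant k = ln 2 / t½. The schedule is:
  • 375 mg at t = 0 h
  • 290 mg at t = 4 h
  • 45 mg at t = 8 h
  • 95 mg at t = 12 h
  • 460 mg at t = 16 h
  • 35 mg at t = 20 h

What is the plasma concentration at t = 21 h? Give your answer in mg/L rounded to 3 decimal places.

k = ln 2 / 10 = 0.06931 per h
Dose 1 (375 mg at t=0 h): 375·exp(−0.06931·21) = 87.472 mg/L
Dose 2 (290 mg at t=4 h): 290·exp(−0.06931·17) = 89.258 mg/L
Dose 3 (45 mg at t=8 h): 45·exp(−0.06931·13) = 18.276 mg/L
Dose 4 (95 mg at t=12 h): 95·exp(−0.06931·9) = 50.909 mg/L
Dose 5 (460 mg at t=16 h): 460·exp(−0.06931·5) = 325.269 mg/L
Dose 6 (35 mg at t=20 h): 35·exp(−0.06931·1) = 32.656 mg/L
C(21) = 87.472 + 89.258 + 18.276 + 50.909 + 325.269 + 32.656 = 603.840 mg/L

603.840 mg/L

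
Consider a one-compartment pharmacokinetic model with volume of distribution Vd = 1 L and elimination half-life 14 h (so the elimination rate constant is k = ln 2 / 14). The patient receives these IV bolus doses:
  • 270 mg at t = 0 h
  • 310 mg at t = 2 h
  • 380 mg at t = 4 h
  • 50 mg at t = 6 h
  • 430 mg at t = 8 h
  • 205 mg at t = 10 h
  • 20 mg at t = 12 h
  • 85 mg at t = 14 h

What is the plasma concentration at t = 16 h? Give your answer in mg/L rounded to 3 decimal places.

k = ln 2 / 14 = 0.04951 per h
Dose 1 (270 mg at t=0 h): 270·exp(−0.04951·16) = 122.273 mg/L
Dose 2 (310 mg at t=2 h): 310·exp(−0.04951·14) = 155.000 mg/L
Dose 3 (380 mg at t=4 h): 380·exp(−0.04951·12) = 209.777 mg/L
Dose 4 (50 mg at t=6 h): 50·exp(−0.04951·10) = 30.475 mg/L
Dose 5 (430 mg at t=8 h): 430·exp(−0.04951·8) = 289.369 mg/L
Dose 6 (205 mg at t=10 h): 205·exp(−0.04951·6) = 152.314 mg/L
Dose 7 (20 mg at t=12 h): 20·exp(−0.04951·4) = 16.407 mg/L
Dose 8 (85 mg at t=14 h): 85·exp(−0.04951·2) = 76.987 mg/L
C(16) = 122.273 + 155.000 + 209.777 + 30.475 + 289.369 + 152.314 + 16.407 + 76.987 = 1052.601 mg/L

1052.601 mg/L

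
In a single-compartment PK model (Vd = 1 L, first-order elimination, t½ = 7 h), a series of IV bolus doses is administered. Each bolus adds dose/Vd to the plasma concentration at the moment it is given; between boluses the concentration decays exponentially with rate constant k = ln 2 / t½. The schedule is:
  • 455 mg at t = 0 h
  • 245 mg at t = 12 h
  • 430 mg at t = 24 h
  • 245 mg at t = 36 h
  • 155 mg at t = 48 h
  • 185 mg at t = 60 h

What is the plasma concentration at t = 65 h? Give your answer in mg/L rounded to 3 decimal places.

164.854 mg/L

k = ln 2 / 7 = 0.09902 per h
Dose 1 (455 mg at t=0 h): 455·exp(−0.09902·65) = 0.729 mg/L
Dose 2 (245 mg at t=12 h): 245·exp(−0.09902·53) = 1.288 mg/L
Dose 3 (430 mg at t=24 h): 430·exp(−0.09902·41) = 7.418 mg/L
Dose 4 (245 mg at t=36 h): 245·exp(−0.09902·29) = 13.869 mg/L
Dose 5 (155 mg at t=48 h): 155·exp(−0.09902·17) = 28.791 mg/L
Dose 6 (185 mg at t=60 h): 185·exp(−0.09902·5) = 112.759 mg/L
C(65) = 0.729 + 1.288 + 7.418 + 13.869 + 28.791 + 112.759 = 164.854 mg/L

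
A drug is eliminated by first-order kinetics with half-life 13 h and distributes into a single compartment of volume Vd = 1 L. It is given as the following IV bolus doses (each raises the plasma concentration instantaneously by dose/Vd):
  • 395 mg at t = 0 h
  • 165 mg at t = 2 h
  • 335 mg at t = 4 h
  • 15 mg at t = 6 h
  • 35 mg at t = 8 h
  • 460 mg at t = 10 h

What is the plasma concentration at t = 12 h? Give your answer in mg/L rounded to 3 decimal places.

k = ln 2 / 13 = 0.05332 per h
Dose 1 (395 mg at t=0 h): 395·exp(−0.05332·12) = 208.316 mg/L
Dose 2 (165 mg at t=2 h): 165·exp(−0.05332·10) = 96.810 mg/L
Dose 3 (335 mg at t=4 h): 335·exp(−0.05332·8) = 218.673 mg/L
Dose 4 (15 mg at t=6 h): 15·exp(−0.05332·6) = 10.893 mg/L
Dose 5 (35 mg at t=8 h): 35·exp(−0.05332·4) = 28.278 mg/L
Dose 6 (460 mg at t=10 h): 460·exp(−0.05332·2) = 413.471 mg/L
C(12) = 208.316 + 96.810 + 218.673 + 10.893 + 28.278 + 413.471 = 976.442 mg/L

976.442 mg/L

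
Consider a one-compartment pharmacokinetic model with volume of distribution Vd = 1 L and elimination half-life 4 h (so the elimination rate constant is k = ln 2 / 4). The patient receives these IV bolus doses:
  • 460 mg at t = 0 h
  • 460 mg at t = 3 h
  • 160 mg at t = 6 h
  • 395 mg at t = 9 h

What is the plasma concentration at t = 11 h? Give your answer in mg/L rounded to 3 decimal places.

529.958 mg/L

k = ln 2 / 4 = 0.17329 per h
Dose 1 (460 mg at t=0 h): 460·exp(−0.17329·11) = 68.379 mg/L
Dose 2 (460 mg at t=3 h): 460·exp(−0.17329·8) = 115.000 mg/L
Dose 3 (160 mg at t=6 h): 160·exp(−0.17329·5) = 67.272 mg/L
Dose 4 (395 mg at t=9 h): 395·exp(−0.17329·2) = 279.307 mg/L
C(11) = 68.379 + 115.000 + 67.272 + 279.307 = 529.958 mg/L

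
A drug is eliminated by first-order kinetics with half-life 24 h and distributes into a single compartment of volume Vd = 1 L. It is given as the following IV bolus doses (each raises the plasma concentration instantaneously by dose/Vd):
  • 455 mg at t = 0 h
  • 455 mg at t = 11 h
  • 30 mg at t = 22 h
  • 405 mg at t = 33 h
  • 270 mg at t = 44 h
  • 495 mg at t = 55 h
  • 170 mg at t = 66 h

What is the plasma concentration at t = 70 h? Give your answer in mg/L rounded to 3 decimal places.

889.504 mg/L

k = ln 2 / 24 = 0.02888 per h
Dose 1 (455 mg at t=0 h): 455·exp(−0.02888·70) = 60.257 mg/L
Dose 2 (455 mg at t=11 h): 455·exp(−0.02888·59) = 82.790 mg/L
Dose 3 (30 mg at t=22 h): 30·exp(−0.02888·48) = 7.500 mg/L
Dose 4 (405 mg at t=33 h): 405·exp(−0.02888·37) = 139.113 mg/L
Dose 5 (270 mg at t=44 h): 270·exp(−0.02888·26) = 127.423 mg/L
Dose 6 (495 mg at t=55 h): 495·exp(−0.02888·15) = 320.968 mg/L
Dose 7 (170 mg at t=66 h): 170·exp(−0.02888·4) = 151.453 mg/L
C(70) = 60.257 + 82.790 + 7.500 + 139.113 + 127.423 + 320.968 + 151.453 = 889.504 mg/L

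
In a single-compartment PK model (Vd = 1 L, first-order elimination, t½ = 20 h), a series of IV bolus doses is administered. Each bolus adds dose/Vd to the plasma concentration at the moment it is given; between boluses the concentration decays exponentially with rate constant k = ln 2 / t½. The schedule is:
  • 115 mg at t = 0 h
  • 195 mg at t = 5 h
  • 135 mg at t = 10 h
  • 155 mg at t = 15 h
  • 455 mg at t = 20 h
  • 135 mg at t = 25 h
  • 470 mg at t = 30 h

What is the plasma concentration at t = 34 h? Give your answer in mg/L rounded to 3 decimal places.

1033.835 mg/L

k = ln 2 / 20 = 0.03466 per h
Dose 1 (115 mg at t=0 h): 115·exp(−0.03466·34) = 35.395 mg/L
Dose 2 (195 mg at t=5 h): 195·exp(−0.03466·29) = 71.374 mg/L
Dose 3 (135 mg at t=10 h): 135·exp(−0.03466·24) = 58.762 mg/L
Dose 4 (155 mg at t=15 h): 155·exp(−0.03466·19) = 80.233 mg/L
Dose 5 (455 mg at t=20 h): 455·exp(−0.03466·14) = 280.085 mg/L
Dose 6 (135 mg at t=25 h): 135·exp(−0.03466·9) = 98.826 mg/L
Dose 7 (470 mg at t=30 h): 470·exp(−0.03466·4) = 409.159 mg/L
C(34) = 35.395 + 71.374 + 58.762 + 80.233 + 280.085 + 98.826 + 409.159 = 1033.835 mg/L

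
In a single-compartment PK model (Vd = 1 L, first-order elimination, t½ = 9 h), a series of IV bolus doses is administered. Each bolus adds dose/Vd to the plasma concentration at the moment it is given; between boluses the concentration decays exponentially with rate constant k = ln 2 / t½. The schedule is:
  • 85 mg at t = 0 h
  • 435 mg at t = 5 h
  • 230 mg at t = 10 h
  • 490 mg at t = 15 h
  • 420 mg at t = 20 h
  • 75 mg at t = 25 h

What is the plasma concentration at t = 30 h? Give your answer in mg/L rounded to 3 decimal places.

520.958 mg/L

k = ln 2 / 9 = 0.07702 per h
Dose 1 (85 mg at t=0 h): 85·exp(−0.07702·30) = 8.433 mg/L
Dose 2 (435 mg at t=5 h): 435·exp(−0.07702·25) = 63.430 mg/L
Dose 3 (230 mg at t=10 h): 230·exp(−0.07702·20) = 49.292 mg/L
Dose 4 (490 mg at t=15 h): 490·exp(−0.07702·15) = 154.340 mg/L
Dose 5 (420 mg at t=20 h): 420·exp(−0.07702·10) = 194.434 mg/L
Dose 6 (75 mg at t=25 h): 75·exp(−0.07702·5) = 51.030 mg/L
C(30) = 8.433 + 63.430 + 49.292 + 154.340 + 194.434 + 51.030 = 520.958 mg/L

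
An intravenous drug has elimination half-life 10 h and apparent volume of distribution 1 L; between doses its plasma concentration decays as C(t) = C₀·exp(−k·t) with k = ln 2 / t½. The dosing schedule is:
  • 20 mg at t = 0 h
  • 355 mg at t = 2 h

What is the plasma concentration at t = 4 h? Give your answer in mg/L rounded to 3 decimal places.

324.203 mg/L

k = ln 2 / 10 = 0.06931 per h
Dose 1 (20 mg at t=0 h): 20·exp(−0.06931·4) = 15.157 mg/L
Dose 2 (355 mg at t=2 h): 355·exp(−0.06931·2) = 309.045 mg/L
C(4) = 15.157 + 309.045 = 324.203 mg/L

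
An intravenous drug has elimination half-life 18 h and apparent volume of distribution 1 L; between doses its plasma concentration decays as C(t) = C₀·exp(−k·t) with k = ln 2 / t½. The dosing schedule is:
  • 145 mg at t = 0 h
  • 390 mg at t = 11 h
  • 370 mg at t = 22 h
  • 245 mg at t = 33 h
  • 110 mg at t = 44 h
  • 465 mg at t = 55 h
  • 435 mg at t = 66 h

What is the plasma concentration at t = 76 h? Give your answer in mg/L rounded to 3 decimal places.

667.898 mg/L

k = ln 2 / 18 = 0.03851 per h
Dose 1 (145 mg at t=0 h): 145·exp(−0.03851·76) = 7.769 mg/L
Dose 2 (390 mg at t=11 h): 390·exp(−0.03851·65) = 31.916 mg/L
Dose 3 (370 mg at t=22 h): 370·exp(−0.03851·54) = 46.250 mg/L
Dose 4 (245 mg at t=33 h): 245·exp(−0.03851·43) = 46.778 mg/L
Dose 5 (110 mg at t=44 h): 110·exp(−0.03851·32) = 32.080 mg/L
Dose 6 (465 mg at t=55 h): 465·exp(−0.03851·21) = 207.134 mg/L
Dose 7 (435 mg at t=66 h): 435·exp(−0.03851·10) = 295.972 mg/L
C(76) = 7.769 + 31.916 + 46.250 + 46.778 + 32.080 + 207.134 + 295.972 = 667.898 mg/L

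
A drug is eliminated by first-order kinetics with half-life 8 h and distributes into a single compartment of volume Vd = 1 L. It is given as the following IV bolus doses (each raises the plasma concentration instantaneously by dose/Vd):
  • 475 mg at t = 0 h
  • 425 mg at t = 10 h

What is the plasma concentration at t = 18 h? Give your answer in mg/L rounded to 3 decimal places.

312.356 mg/L

k = ln 2 / 8 = 0.08664 per h
Dose 1 (475 mg at t=0 h): 475·exp(−0.08664·18) = 99.856 mg/L
Dose 2 (425 mg at t=10 h): 425·exp(−0.08664·8) = 212.500 mg/L
C(18) = 99.856 + 212.500 = 312.356 mg/L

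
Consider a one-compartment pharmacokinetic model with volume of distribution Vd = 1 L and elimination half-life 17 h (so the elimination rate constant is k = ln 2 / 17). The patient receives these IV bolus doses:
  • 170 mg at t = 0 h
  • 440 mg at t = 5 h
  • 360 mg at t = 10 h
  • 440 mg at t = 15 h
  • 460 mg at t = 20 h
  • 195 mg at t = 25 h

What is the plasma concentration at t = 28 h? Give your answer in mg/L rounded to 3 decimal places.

k = ln 2 / 17 = 0.04077 per h
Dose 1 (170 mg at t=0 h): 170·exp(−0.04077·28) = 54.279 mg/L
Dose 2 (440 mg at t=5 h): 440·exp(−0.04077·23) = 172.257 mg/L
Dose 3 (360 mg at t=10 h): 360·exp(−0.04077·18) = 172.808 mg/L
Dose 4 (440 mg at t=15 h): 440·exp(−0.04077·13) = 258.972 mg/L
Dose 5 (460 mg at t=20 h): 460·exp(−0.04077·8) = 331.968 mg/L
Dose 6 (195 mg at t=25 h): 195·exp(−0.04077·3) = 172.549 mg/L
C(28) = 54.279 + 172.257 + 172.808 + 258.972 + 331.968 + 172.549 = 1162.834 mg/L

1162.834 mg/L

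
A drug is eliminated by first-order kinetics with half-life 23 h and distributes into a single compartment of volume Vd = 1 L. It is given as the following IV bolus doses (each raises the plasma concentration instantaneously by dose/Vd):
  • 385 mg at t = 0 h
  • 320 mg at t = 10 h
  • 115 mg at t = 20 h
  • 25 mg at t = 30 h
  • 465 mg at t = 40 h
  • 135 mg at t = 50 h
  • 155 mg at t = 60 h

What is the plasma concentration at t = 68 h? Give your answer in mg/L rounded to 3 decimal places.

k = ln 2 / 23 = 0.03014 per h
Dose 1 (385 mg at t=0 h): 385·exp(−0.03014·68) = 49.597 mg/L
Dose 2 (320 mg at t=10 h): 320·exp(−0.03014·58) = 55.723 mg/L
Dose 3 (115 mg at t=20 h): 115·exp(−0.03014·48) = 27.068 mg/L
Dose 4 (25 mg at t=30 h): 25·exp(−0.03014·38) = 7.954 mg/L
Dose 5 (465 mg at t=40 h): 465·exp(−0.03014·28) = 199.978 mg/L
Dose 6 (135 mg at t=50 h): 135·exp(−0.03014·18) = 78.477 mg/L
Dose 7 (155 mg at t=60 h): 155·exp(−0.03014·8) = 121.794 mg/L
C(68) = 49.597 + 55.723 + 27.068 + 7.954 + 199.978 + 78.477 + 121.794 = 540.591 mg/L

540.591 mg/L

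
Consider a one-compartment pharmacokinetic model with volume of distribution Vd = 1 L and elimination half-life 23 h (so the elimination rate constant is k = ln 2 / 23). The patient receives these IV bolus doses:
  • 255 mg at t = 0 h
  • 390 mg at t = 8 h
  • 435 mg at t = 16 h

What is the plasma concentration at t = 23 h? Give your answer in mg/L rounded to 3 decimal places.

727.932 mg/L

k = ln 2 / 23 = 0.03014 per h
Dose 1 (255 mg at t=0 h): 255·exp(−0.03014·23) = 127.500 mg/L
Dose 2 (390 mg at t=8 h): 390·exp(−0.03014·15) = 248.165 mg/L
Dose 3 (435 mg at t=16 h): 435·exp(−0.03014·7) = 352.267 mg/L
C(23) = 127.500 + 248.165 + 352.267 = 727.932 mg/L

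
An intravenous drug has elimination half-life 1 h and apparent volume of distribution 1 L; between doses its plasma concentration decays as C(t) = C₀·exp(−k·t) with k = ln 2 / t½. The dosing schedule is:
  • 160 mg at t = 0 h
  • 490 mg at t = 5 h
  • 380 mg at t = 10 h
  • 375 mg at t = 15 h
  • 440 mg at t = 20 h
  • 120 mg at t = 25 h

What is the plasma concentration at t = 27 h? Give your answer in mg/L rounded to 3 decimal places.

k = ln 2 / 1 = 0.69315 per h
Dose 1 (160 mg at t=0 h): 160·exp(−0.69315·27) = 0.000 mg/L
Dose 2 (490 mg at t=5 h): 490·exp(−0.69315·22) = 0.000 mg/L
Dose 3 (380 mg at t=10 h): 380·exp(−0.69315·17) = 0.003 mg/L
Dose 4 (375 mg at t=15 h): 375·exp(−0.69315·12) = 0.092 mg/L
Dose 5 (440 mg at t=20 h): 440·exp(−0.69315·7) = 3.438 mg/L
Dose 6 (120 mg at t=25 h): 120·exp(−0.69315·2) = 30.000 mg/L
C(27) = 0.000 + 0.000 + 0.003 + 0.092 + 3.438 + 30.000 = 33.532 mg/L

33.532 mg/L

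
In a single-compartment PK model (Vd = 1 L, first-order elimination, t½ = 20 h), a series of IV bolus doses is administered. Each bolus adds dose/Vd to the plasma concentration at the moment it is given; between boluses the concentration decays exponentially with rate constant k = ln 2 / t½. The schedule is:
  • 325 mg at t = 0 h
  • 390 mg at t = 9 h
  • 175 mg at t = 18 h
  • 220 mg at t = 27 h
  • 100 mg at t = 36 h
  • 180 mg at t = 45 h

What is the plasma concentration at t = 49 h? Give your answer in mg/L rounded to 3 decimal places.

539.804 mg/L

k = ln 2 / 20 = 0.03466 per h
Dose 1 (325 mg at t=0 h): 325·exp(−0.03466·49) = 59.478 mg/L
Dose 2 (390 mg at t=9 h): 390·exp(−0.03466·40) = 97.500 mg/L
Dose 3 (175 mg at t=18 h): 175·exp(−0.03466·31) = 59.764 mg/L
Dose 4 (220 mg at t=27 h): 220·exp(−0.03466·22) = 102.634 mg/L
Dose 5 (100 mg at t=36 h): 100·exp(−0.03466·13) = 63.728 mg/L
Dose 6 (180 mg at t=45 h): 180·exp(−0.03466·4) = 156.699 mg/L
C(49) = 59.478 + 97.500 + 59.764 + 102.634 + 63.728 + 156.699 = 539.804 mg/L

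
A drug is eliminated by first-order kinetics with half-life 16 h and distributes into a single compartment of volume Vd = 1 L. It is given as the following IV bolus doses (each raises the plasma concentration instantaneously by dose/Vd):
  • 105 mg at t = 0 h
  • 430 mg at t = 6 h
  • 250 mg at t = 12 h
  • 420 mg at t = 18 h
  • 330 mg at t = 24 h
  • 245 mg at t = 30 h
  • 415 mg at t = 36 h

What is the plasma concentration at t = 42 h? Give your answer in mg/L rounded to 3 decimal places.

941.059 mg/L

k = ln 2 / 16 = 0.04332 per h
Dose 1 (105 mg at t=0 h): 105·exp(−0.04332·42) = 17.021 mg/L
Dose 2 (430 mg at t=6 h): 430·exp(−0.04332·36) = 90.396 mg/L
Dose 3 (250 mg at t=12 h): 250·exp(−0.04332·30) = 68.157 mg/L
Dose 4 (420 mg at t=18 h): 420·exp(−0.04332·24) = 148.492 mg/L
Dose 5 (330 mg at t=24 h): 330·exp(−0.04332·18) = 151.306 mg/L
Dose 6 (245 mg at t=30 h): 245·exp(−0.04332·12) = 145.678 mg/L
Dose 7 (415 mg at t=36 h): 415·exp(−0.04332·6) = 320.009 mg/L
C(42) = 17.021 + 90.396 + 68.157 + 148.492 + 151.306 + 145.678 + 320.009 = 941.059 mg/L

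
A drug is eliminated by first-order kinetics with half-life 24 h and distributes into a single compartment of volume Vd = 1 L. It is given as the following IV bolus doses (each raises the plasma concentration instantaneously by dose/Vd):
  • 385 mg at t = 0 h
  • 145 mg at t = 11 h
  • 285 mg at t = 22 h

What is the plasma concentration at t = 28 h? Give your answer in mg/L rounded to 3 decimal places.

499.897 mg/L

k = ln 2 / 24 = 0.02888 per h
Dose 1 (385 mg at t=0 h): 385·exp(−0.02888·28) = 171.498 mg/L
Dose 2 (145 mg at t=11 h): 145·exp(−0.02888·17) = 88.744 mg/L
Dose 3 (285 mg at t=22 h): 285·exp(−0.02888·6) = 239.655 mg/L
C(28) = 171.498 + 88.744 + 239.655 = 499.897 mg/L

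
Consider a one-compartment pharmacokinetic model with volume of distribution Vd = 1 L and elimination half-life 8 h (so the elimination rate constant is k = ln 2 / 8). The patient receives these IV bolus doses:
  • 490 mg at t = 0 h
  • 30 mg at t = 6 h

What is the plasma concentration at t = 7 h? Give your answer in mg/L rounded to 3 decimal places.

k = ln 2 / 8 = 0.08664 per h
Dose 1 (490 mg at t=0 h): 490·exp(−0.08664·7) = 267.174 mg/L
Dose 2 (30 mg at t=6 h): 30·exp(−0.08664·1) = 27.510 mg/L
C(7) = 267.174 + 27.510 = 294.685 mg/L

294.685 mg/L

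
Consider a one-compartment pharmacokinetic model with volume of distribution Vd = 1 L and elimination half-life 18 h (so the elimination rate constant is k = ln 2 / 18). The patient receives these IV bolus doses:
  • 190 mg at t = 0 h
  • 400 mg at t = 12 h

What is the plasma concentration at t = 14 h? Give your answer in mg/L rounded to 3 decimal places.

k = ln 2 / 18 = 0.03851 per h
Dose 1 (190 mg at t=0 h): 190·exp(−0.03851·14) = 110.820 mg/L
Dose 2 (400 mg at t=12 h): 400·exp(−0.03851·2) = 370.350 mg/L
C(14) = 110.820 + 370.350 = 481.170 mg/L

481.170 mg/L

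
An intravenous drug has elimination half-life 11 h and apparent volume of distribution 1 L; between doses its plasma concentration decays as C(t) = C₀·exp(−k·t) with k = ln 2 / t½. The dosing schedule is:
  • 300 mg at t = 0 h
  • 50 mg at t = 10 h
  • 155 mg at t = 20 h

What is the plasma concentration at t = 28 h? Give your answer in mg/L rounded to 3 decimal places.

k = ln 2 / 11 = 0.06301 per h
Dose 1 (300 mg at t=0 h): 300·exp(−0.06301·28) = 51.388 mg/L
Dose 2 (50 mg at t=10 h): 50·exp(−0.06301·18) = 16.083 mg/L
Dose 3 (155 mg at t=20 h): 155·exp(−0.06301·8) = 93.627 mg/L
C(28) = 51.388 + 16.083 + 93.627 = 161.098 mg/L

161.098 mg/L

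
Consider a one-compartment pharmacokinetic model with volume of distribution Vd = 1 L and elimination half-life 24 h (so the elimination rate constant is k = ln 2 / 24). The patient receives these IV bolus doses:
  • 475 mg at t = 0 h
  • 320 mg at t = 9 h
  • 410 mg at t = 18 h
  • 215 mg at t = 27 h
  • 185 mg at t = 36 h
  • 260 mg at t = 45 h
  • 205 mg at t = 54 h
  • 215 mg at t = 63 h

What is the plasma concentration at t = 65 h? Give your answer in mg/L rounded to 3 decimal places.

891.545 mg/L

k = ln 2 / 24 = 0.02888 per h
Dose 1 (475 mg at t=0 h): 475·exp(−0.02888·65) = 72.678 mg/L
Dose 2 (320 mg at t=9 h): 320·exp(−0.02888·56) = 63.496 mg/L
Dose 3 (410 mg at t=18 h): 410·exp(−0.02888·47) = 105.503 mg/L
Dose 4 (215 mg at t=27 h): 215·exp(−0.02888·38) = 71.748 mg/L
Dose 5 (185 mg at t=36 h): 185·exp(−0.02888·29) = 80.062 mg/L
Dose 6 (260 mg at t=45 h): 260·exp(−0.02888·20) = 145.920 mg/L
Dose 7 (205 mg at t=54 h): 205·exp(−0.02888·11) = 149.204 mg/L
Dose 8 (215 mg at t=63 h): 215·exp(−0.02888·2) = 202.933 mg/L
C(65) = 72.678 + 63.496 + 105.503 + 71.748 + 80.062 + 145.920 + 149.204 + 202.933 = 891.545 mg/L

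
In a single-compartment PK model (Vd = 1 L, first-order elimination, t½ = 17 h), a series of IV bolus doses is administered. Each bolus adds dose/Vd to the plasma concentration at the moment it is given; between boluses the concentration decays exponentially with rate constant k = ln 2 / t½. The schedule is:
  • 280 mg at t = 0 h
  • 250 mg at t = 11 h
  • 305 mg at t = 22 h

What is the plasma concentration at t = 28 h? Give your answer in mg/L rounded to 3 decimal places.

k = ln 2 / 17 = 0.04077 per h
Dose 1 (280 mg at t=0 h): 280·exp(−0.04077·28) = 89.401 mg/L
Dose 2 (250 mg at t=11 h): 250·exp(−0.04077·17) = 125.000 mg/L
Dose 3 (305 mg at t=22 h): 305·exp(−0.04077·6) = 238.811 mg/L
C(28) = 89.401 + 125.000 + 238.811 = 453.212 mg/L

453.212 mg/L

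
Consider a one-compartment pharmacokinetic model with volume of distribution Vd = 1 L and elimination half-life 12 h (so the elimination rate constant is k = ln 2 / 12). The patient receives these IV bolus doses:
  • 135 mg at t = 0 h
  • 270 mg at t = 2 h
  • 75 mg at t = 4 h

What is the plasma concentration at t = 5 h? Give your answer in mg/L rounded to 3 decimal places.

k = ln 2 / 12 = 0.05776 per h
Dose 1 (135 mg at t=0 h): 135·exp(−0.05776·5) = 101.136 mg/L
Dose 2 (270 mg at t=2 h): 270·exp(−0.05776·3) = 227.042 mg/L
Dose 3 (75 mg at t=4 h): 75·exp(−0.05776·1) = 70.791 mg/L
C(5) = 101.136 + 227.042 + 70.791 = 398.968 mg/L

398.968 mg/L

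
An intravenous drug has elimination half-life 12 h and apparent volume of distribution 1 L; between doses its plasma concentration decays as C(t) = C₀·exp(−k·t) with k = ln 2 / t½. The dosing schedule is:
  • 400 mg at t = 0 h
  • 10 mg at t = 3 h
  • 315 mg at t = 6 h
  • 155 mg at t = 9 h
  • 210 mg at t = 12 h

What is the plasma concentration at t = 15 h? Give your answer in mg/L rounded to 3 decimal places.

k = ln 2 / 12 = 0.05776 per h
Dose 1 (400 mg at t=0 h): 400·exp(−0.05776·15) = 168.179 mg/L
Dose 2 (10 mg at t=3 h): 10·exp(−0.05776·12) = 5.000 mg/L
Dose 3 (315 mg at t=6 h): 315·exp(−0.05776·9) = 187.300 mg/L
Dose 4 (155 mg at t=9 h): 155·exp(−0.05776·6) = 109.602 mg/L
Dose 5 (210 mg at t=12 h): 210·exp(−0.05776·3) = 176.588 mg/L
C(15) = 168.179 + 5.000 + 187.300 + 109.602 + 176.588 = 646.669 mg/L

646.669 mg/L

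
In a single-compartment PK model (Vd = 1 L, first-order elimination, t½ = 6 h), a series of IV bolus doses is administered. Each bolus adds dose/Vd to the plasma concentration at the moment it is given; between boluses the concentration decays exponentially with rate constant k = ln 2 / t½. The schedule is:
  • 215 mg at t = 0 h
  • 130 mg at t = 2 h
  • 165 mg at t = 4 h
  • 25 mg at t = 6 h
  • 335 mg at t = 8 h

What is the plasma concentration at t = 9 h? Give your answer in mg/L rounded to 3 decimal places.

542.654 mg/L

k = ln 2 / 6 = 0.11552 per h
Dose 1 (215 mg at t=0 h): 215·exp(−0.11552·9) = 76.014 mg/L
Dose 2 (130 mg at t=2 h): 130·exp(−0.11552·7) = 57.908 mg/L
Dose 3 (165 mg at t=4 h): 165·exp(−0.11552·5) = 92.603 mg/L
Dose 4 (25 mg at t=6 h): 25·exp(−0.11552·3) = 17.678 mg/L
Dose 5 (335 mg at t=8 h): 335·exp(−0.11552·1) = 298.451 mg/L
C(9) = 76.014 + 57.908 + 92.603 + 17.678 + 298.451 = 542.654 mg/L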